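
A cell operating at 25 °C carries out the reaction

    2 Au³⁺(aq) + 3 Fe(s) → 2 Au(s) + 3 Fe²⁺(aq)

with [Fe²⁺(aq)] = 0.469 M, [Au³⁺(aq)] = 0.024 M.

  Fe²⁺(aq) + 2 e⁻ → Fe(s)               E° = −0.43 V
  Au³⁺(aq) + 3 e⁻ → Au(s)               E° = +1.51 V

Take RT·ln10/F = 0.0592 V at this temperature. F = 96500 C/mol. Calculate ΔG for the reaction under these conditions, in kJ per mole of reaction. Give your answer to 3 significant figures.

With Au³⁺/Au reduced at the cathode, E°cell = +1.51 − (−0.43) = +1.94 V and n = 6.
Here Q = [Fe²⁺(aq)]^3 / [Au³⁺(aq)]^2 = 179 (log Q = 2.253), giving E = +1.94 − (0.0592/6)·(2.253) = +1.9178 V.
Finally ΔG = −nFE = −(6)(96500 C/mol)(+1.9178 V) = −1110 kJ/mol.

−1110 kJ/mol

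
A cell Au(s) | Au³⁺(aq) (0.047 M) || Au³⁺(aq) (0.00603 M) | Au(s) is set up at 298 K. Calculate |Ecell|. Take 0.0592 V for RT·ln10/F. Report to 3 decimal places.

0.018 V

For a concentration cell E°cell = 0, since both electrodes use the same couple.
The compartment with the higher Au³⁺(aq) concentration (0.047 M) acts as the cathode; ions are reduced there and produced at the dilute (0.00603 M) anode.
With n = 3, Ecell = −(0.0592/3)·log([dilute]/[conc]) = −(0.0592/3)·log(0.00603/0.047) = +0.018 V.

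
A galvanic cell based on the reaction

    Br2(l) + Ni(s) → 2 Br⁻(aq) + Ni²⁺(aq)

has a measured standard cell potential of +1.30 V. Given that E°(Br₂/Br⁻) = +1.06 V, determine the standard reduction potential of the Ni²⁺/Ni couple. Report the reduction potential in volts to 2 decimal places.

In the reaction as written the Br₂/Br⁻ couple is reduced (cathode) and Ni²⁺/Ni is oxidized (anode), so E°cell = E°(Br₂/Br⁻) − E°(Ni²⁺/Ni).
E°(Ni²⁺/Ni) = E°(cathode) − E°cell = +1.06 − (+1.30) = −0.24 V.

−0.24 V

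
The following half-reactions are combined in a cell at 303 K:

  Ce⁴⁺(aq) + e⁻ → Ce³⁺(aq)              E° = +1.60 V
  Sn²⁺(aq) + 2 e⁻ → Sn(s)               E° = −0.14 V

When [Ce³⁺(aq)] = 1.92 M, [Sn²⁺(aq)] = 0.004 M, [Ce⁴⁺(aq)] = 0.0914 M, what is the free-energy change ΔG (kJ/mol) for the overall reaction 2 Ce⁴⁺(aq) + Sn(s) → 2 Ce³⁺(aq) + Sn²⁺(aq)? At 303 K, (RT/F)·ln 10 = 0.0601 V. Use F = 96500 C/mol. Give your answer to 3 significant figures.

With Ce⁴⁺/Ce³⁺ reduced at the cathode, E°cell = +1.60 − (−0.14) = +1.74 V and n = 2.
Q = ([Ce³⁺(aq)]^2·[Sn²⁺(aq)]) / [Ce⁴⁺(aq)]^2 = 1.77, so log Q = 0.247 and E = +1.74 − (0.0601/2)(0.247) = +1.7326 V.
ΔG = −nFE = −(2)(96500)(+1.7326) J/mol = −334 kJ/mol.

−334 kJ/mol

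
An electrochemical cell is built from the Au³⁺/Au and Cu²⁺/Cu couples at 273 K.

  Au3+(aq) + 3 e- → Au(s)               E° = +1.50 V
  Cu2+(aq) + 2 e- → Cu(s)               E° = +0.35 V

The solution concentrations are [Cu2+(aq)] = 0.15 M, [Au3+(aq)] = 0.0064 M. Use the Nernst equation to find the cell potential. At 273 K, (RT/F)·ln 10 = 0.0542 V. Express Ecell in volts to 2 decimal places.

Au³⁺/Au is reduced (cathode, E° = +1.50 V) and Cu²⁺/Cu is oxidized (anode).
The standard potential is +1.50 − (+0.35) = +1.15 V and the balanced reaction transfers n = 6 electrons.
For the overall reaction 2 Au3+(aq) + 3 Cu(s) → 2 Au(s) + 3 Cu2+(aq), Q = [Cu2+(aq)]^3 / [Au3+(aq)]^2 = 82.4, giving log Q = 1.916.
E = E° − (0.0542/n)·log Q = +1.15 − (0.0542/6)(1.916) = +1.13 V.

+1.13 V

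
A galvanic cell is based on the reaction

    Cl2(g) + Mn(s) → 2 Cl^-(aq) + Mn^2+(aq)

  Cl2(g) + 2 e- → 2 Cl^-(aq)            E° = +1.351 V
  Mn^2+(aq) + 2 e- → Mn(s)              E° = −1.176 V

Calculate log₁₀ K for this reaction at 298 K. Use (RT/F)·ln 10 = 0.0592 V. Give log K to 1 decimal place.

log K = 85.4

The Cl₂/Cl⁻ couple is reduced (cathode); E°cell = +1.351 − (−1.176) = +2.527 V with n = 2.
At equilibrium E = 0, so log K = nE°cell / 0.0592 = (2)(+2.527) / 0.0592 = 85.4.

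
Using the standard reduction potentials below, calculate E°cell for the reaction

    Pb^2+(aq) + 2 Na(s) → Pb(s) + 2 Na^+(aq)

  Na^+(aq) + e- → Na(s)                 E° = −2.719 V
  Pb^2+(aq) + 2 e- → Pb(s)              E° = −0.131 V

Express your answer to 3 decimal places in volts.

+2.588 V

In the reaction as written, Pb^2+(aq) is reduced (cathode) and Na^+(aq) is produced by oxidation at the anode.
E°cell = E°(cathode) − E°(anode) = −0.131 − (−2.719) = +2.588 V.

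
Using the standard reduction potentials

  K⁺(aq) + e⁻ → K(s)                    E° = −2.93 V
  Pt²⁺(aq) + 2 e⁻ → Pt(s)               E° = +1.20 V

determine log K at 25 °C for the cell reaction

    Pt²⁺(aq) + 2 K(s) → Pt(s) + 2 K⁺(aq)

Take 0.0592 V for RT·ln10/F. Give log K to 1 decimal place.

log K = 139.5

The Pt²⁺/Pt couple is reduced (cathode); E°cell = +1.20 − (−2.93) = +4.13 V with n = 2.
At equilibrium E = 0, so log K = nE°cell / 0.0592 = (2)(+4.13) / 0.0592 = 139.5.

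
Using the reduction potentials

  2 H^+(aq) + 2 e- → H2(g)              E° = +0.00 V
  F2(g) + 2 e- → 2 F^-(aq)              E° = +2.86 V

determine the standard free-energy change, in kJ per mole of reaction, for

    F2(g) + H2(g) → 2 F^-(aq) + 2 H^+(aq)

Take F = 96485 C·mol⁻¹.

−552 kJ/mol

In the reaction as written F2(g) is reduced, so the F₂/F⁻ couple is the cathode and 2H⁺/H₂ is the anode.
E°cell = +2.86 − (+0.00) = +2.86 V; balancing electrons gives n = 2.
ΔG° = −nFE°cell = −(2)(96485)(+2.86) J/mol = −552 kJ/mol.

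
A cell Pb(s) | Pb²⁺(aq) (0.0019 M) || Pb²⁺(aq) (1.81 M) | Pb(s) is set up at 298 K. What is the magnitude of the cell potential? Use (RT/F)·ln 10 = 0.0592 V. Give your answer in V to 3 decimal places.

For a concentration cell E°cell = 0, since both electrodes use the same couple.
The compartment with the higher Pb²⁺(aq) concentration (1.81 M) acts as the cathode; ions are reduced there and produced at the dilute (0.0019 M) anode.
With n = 2, Ecell = −(0.0592/2)·log([dilute]/[conc]) = −(0.0592/2)·log(0.0019/1.81) = +0.088 V.

0.088 V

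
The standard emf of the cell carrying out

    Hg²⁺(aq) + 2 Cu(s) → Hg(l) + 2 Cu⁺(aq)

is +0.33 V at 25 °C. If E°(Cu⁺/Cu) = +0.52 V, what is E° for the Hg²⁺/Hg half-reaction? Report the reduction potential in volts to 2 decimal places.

+0.85 V

In the reaction as written the Hg²⁺/Hg couple is reduced (cathode) and Cu⁺/Cu is oxidized (anode), so E°cell = E°(Hg²⁺/Hg) − E°(Cu⁺/Cu).
E°(Hg²⁺/Hg) = E°cell + E°(anode) = +0.33 + (+0.52) = +0.85 V.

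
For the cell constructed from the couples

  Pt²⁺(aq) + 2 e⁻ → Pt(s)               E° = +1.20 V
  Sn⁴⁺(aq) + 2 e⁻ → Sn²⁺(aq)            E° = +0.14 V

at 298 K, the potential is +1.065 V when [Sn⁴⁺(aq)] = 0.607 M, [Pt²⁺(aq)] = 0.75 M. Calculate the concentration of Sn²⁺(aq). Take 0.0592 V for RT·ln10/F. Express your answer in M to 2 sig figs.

With Pt²⁺/Pt at the cathode and Sn⁴⁺/Sn²⁺ at the anode, E°cell = +1.20 − (+0.14) = +1.06 V (n = 2).
From the Nernst equation, log Q = n(E° − E)/0.0592 = 2·(+1.06 − (+1.065))/0.0592 = −0.169.
Balancing electrons gives Pt²⁺(aq) + Sn²⁺(aq) → Pt(s) + Sn⁴⁺(aq); thus Q = [Sn⁴⁺(aq)] / ([Pt²⁺(aq)]·[Sn²⁺(aq)]).
Substituting the known concentrations and solving, log [Sn²⁺(aq)] = 0.077 and [Sn²⁺(aq)] = 1.2 M.

1.2 M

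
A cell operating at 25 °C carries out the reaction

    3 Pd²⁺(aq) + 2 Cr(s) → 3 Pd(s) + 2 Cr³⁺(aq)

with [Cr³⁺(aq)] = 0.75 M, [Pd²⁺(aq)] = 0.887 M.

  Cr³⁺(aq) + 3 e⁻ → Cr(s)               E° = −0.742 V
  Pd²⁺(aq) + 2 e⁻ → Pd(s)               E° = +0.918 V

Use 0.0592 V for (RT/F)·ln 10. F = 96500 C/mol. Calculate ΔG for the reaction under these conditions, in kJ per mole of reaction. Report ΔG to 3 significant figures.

−962 kJ/mol

With Pd²⁺/Pd reduced at the cathode, E°cell = +0.918 − (−0.742) = +1.660 V and n = 6.
Here Q = [Cr³⁺(aq)]^2 / [Pd²⁺(aq)]^3 = 0.806 (log Q = −0.094), giving E = +1.660 − (0.0592/6)·(−0.094) = +1.6609 V.
Then ΔG = −nFE = −6 × 96500 × +1.6609 J/mol = −962 kJ/mol.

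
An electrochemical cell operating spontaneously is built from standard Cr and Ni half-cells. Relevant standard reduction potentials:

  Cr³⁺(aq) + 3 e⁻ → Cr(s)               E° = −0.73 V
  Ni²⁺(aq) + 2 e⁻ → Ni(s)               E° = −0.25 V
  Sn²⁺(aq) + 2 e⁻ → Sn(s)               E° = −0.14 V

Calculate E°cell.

Of the two couples in this cell, the one with the more positive reduction potential is reduced at the cathode: here that is Ni²⁺/Ni (−0.25 V); Cr³⁺/Cr (−0.73 V) is the anode.
E°cell = E°(cathode) − E°(anode) = −0.25 − (−0.73) = +0.48 V.

+0.48 V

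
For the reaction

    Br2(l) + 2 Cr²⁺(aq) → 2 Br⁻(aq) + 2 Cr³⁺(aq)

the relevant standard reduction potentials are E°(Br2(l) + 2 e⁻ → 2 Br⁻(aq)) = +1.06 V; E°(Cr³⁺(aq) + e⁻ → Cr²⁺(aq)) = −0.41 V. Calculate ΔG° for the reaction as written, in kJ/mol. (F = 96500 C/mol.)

−284 kJ/mol

In the reaction as written Br2(l) is reduced, so the Br₂/Br⁻ couple is the cathode and Cr³⁺/Cr²⁺ is the anode.
E°cell = +1.06 − (−0.41) = +1.47 V; balancing electrons gives n = 2.
ΔG° = −nFE°cell = −(2)(96500)(+1.47) J/mol = −284 kJ/mol.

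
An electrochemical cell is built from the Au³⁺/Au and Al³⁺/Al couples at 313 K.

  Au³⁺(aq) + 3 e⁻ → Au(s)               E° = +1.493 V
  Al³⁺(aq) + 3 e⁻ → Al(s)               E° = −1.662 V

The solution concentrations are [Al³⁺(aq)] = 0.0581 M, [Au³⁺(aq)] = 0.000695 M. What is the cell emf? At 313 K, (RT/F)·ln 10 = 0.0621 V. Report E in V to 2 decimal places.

+3.12 V

Au³⁺/Au is reduced (cathode, E° = +1.493 V) and Al³⁺/Al is oxidized (anode).
E°cell = +1.493 − (−1.662) = +3.155 V, with n = 3 electrons transferred.
For the overall reaction Au³⁺(aq) + Al(s) → Au(s) + Al³⁺(aq), Q = [Al³⁺(aq)] / [Au³⁺(aq)] = 83.6, giving log Q = 1.922.
By the Nernst equation, E = +3.155 − (0.0621/3)·(1.922) = +3.12 V.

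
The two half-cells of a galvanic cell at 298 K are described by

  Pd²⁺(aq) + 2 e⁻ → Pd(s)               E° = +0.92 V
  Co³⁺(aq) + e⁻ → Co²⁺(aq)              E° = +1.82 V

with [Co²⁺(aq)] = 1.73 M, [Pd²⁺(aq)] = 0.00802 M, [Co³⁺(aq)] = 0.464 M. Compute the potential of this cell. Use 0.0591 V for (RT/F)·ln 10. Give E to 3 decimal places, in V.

+0.928 V

Since E°(Co³⁺/Co²⁺) > E°(Pd²⁺/Pd), Co³⁺/Co²⁺ serves as the cathode.
E°cell = E°cat − E°an = +1.82 − (+0.92) = +0.90 V; n = 2.
For the overall reaction 2 Co³⁺(aq) + Pd(s) → 2 Co²⁺(aq) + Pd²⁺(aq), Q = ([Co²⁺(aq)]^2·[Pd²⁺(aq)]) / [Co³⁺(aq)]^2 = 0.111, giving log Q = −0.953.
By the Nernst equation, E = +0.90 − (0.0591/2)·(−0.953) = +0.928 V.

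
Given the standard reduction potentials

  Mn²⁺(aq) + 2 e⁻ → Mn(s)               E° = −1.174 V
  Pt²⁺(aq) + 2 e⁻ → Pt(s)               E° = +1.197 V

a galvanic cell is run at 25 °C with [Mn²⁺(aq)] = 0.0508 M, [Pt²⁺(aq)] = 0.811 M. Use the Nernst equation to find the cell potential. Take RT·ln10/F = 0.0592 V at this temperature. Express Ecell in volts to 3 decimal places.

+2.407 V

Since E°(Pt²⁺/Pt) > E°(Mn²⁺/Mn), Pt²⁺/Pt serves as the cathode.
The standard potential is +1.197 − (−1.174) = +2.371 V and the balanced reaction transfers n = 2 electrons.
Balancing gives Pt²⁺(aq) + Mn(s) → Pt(s) + Mn²⁺(aq); hence Q = [Mn²⁺(aq)] / [Pt²⁺(aq)] = 0.0626 (log Q = −1.203).
E = E° − (0.0592/n)·log Q = +2.371 − (0.0592/2)(−1.203) = +2.407 V.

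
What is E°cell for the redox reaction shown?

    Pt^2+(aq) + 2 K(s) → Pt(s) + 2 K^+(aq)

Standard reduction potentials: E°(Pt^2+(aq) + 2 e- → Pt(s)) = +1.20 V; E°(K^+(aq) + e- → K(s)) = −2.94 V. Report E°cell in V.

In the reaction as written, Pt^2+(aq) is reduced (cathode) and K^+(aq) is produced by oxidation at the anode.
E°cell = E°(cathode) − E°(anode) = +1.20 − (−2.94) = +4.14 V.

+4.14 V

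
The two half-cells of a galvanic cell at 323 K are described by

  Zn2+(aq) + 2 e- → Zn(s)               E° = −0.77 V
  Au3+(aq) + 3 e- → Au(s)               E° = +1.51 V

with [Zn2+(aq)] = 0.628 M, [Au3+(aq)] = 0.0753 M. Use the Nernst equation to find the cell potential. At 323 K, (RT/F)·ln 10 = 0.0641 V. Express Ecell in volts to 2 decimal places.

Since E°(Au³⁺/Au) > E°(Zn²⁺/Zn), Au³⁺/Au serves as the cathode.
The standard potential is +1.51 − (−0.77) = +2.28 V and the balanced reaction transfers n = 6 electrons.
For the overall reaction 2 Au3+(aq) + 3 Zn(s) → 2 Au(s) + 3 Zn2+(aq), Q = [Zn2+(aq)]^3 / [Au3+(aq)]^2 = 43.7, giving log Q = 1.640.
Applying E = E° − (RT ln10/nF)·log Q gives +2.28 − (0.0641/6)(1.640) = +2.26 V.

+2.26 V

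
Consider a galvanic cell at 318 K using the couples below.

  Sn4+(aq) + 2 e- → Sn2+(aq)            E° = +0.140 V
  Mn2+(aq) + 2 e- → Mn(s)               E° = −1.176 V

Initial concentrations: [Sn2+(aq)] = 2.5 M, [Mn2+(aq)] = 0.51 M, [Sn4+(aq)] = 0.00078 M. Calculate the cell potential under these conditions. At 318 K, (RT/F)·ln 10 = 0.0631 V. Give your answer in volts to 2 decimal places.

Sn⁴⁺/Sn²⁺ is reduced (cathode, E° = +0.140 V) and Mn²⁺/Mn is oxidized (anode).
E°cell = E°cat − E°an = +0.140 − (−1.176) = +1.316 V; n = 2.
For the overall reaction Sn4+(aq) + Mn(s) → Sn2+(aq) + Mn2+(aq), Q = ([Sn2+(aq)]·[Mn2+(aq)]) / [Sn4+(aq)] = 1.63×10^3, giving log Q = 3.213.
By the Nernst equation, E = +1.316 − (0.0631/2)·(3.213) = +1.21 V.

+1.21 V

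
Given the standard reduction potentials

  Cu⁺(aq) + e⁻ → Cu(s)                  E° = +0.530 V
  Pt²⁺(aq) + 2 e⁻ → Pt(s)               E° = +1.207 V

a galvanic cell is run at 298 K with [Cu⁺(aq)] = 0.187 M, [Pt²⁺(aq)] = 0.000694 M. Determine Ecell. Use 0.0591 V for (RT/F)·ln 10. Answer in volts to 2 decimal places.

+0.63 V

The Pt²⁺/Pt couple has the more positive E°, so it is the cathode; Cu⁺/Cu is the anode.
The standard potential is +1.207 − (+0.530) = +0.677 V and the balanced reaction transfers n = 2 electrons.
Balancing gives Pt²⁺(aq) + 2 Cu(s) → Pt(s) + 2 Cu⁺(aq); hence Q = [Cu⁺(aq)]^2 / [Pt²⁺(aq)] = 50.4 (log Q = 1.702).
Applying E = E° − (RT ln10/nF)·log Q gives +0.677 − (0.0591/2)(1.702) = +0.63 V.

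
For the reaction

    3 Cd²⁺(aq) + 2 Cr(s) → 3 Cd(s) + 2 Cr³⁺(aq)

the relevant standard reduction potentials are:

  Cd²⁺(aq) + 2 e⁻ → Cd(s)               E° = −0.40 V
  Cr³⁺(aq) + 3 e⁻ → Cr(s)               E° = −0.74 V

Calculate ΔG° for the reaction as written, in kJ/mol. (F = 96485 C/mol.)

−197 kJ/mol

In the reaction as written Cd²⁺(aq) is reduced, so the Cd²⁺/Cd couple is the cathode and Cr³⁺/Cr is the anode.
E°cell = −0.40 − (−0.74) = +0.34 V; balancing electrons gives n = 6.
ΔG° = −nFE°cell = −(6)(96485)(+0.34) J/mol = −197 kJ/mol.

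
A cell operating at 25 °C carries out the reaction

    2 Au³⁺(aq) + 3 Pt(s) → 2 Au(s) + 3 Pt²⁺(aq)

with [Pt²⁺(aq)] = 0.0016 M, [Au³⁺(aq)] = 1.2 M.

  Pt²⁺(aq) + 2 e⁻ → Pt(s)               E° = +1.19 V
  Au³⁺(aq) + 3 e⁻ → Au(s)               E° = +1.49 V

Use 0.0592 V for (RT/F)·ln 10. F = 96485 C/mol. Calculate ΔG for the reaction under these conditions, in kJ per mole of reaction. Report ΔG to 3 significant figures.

−222 kJ/mol

With Au³⁺/Au reduced at the cathode, E°cell = +1.49 − (+1.19) = +0.30 V and n = 6.
Q = [Pt²⁺(aq)]^3 / [Au³⁺(aq)]^2 = 2.84×10^−9, so log Q = −8.546 and E = +0.30 − (0.0592/6)(−8.546) = +0.3843 V.
Then ΔG = −nFE = −6 × 96485 × +0.3843 J/mol = −222 kJ/mol.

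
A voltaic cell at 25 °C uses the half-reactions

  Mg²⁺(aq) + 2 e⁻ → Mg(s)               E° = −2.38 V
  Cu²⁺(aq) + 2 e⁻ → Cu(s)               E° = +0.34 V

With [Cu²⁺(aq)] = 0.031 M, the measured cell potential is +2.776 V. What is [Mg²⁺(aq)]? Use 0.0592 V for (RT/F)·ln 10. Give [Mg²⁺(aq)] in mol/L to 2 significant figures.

0.00040 M

The Cu²⁺/Cu couple has the larger reduction potential, so it is the cathode: E°cell = +0.34 − (−2.38) = +2.72 V and n = 2.
From the Nernst equation, log Q = n(E° − E)/0.0592 = 2·(+2.72 − (+2.776))/0.0592 = −1.892.
Balancing electrons gives Cu²⁺(aq) + Mg(s) → Cu(s) + Mg²⁺(aq); thus Q = [Mg²⁺(aq)] / [Cu²⁺(aq)].
Isolating [Mg²⁺(aq)] in Q = 10^{−1.892} yields log [Mg²⁺(aq)] = −3.401, i.e. 0.00040 M.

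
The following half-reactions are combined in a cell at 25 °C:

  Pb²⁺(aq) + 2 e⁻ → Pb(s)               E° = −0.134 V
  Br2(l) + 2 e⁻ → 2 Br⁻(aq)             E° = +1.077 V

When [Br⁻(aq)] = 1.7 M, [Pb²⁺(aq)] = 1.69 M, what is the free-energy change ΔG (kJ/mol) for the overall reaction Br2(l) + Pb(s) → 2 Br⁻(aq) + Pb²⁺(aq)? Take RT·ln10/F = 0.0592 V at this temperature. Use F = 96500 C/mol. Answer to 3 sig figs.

E°cell = +1.077 − (−0.134) = +1.211 V; the balanced reaction transfers n = 2 electrons.
Q = [Br⁻(aq)]^2·[Pb²⁺(aq)] = 4.88, so log Q = 0.689 and E = +1.211 − (0.0592/2)(0.689) = +1.1906 V.
ΔG = −nFE = −(2)(96500)(+1.1906) J/mol = −230 kJ/mol.

−230 kJ/mol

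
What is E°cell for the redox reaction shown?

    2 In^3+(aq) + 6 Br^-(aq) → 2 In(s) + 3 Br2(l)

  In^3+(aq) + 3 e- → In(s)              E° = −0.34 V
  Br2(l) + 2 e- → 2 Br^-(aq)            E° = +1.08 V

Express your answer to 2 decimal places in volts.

−1.42 V

In the reaction as written, In^3+(aq) is reduced (cathode) and Br2(l) is produced by oxidation at the anode.
E°cell = E°(cathode) − E°(anode) = −0.34 − (+1.08) = −1.42 V.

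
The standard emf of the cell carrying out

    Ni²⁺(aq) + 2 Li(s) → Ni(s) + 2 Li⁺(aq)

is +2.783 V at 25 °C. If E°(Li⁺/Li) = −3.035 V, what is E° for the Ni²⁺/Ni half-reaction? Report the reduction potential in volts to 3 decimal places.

−0.252 V

In the reaction as written the Ni²⁺/Ni couple is reduced (cathode) and Li⁺/Li is oxidized (anode), so E°cell = E°(Ni²⁺/Ni) − E°(Li⁺/Li).
E°(Ni²⁺/Ni) = E°cell + E°(anode) = +2.783 + (−3.035) = −0.252 V.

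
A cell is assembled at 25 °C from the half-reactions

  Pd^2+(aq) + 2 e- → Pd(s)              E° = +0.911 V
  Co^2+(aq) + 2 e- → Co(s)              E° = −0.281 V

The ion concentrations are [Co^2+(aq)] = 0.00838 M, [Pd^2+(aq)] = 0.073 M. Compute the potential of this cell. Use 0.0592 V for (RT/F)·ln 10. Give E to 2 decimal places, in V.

+1.22 V

Pd²⁺/Pd is reduced (cathode, E° = +0.911 V) and Co²⁺/Co is oxidized (anode).
E°cell = E°cat − E°an = +0.911 − (−0.281) = +1.192 V; n = 2.
Balancing gives Pd^2+(aq) + Co(s) → Pd(s) + Co^2+(aq); hence Q = [Co^2+(aq)] / [Pd^2+(aq)] = 0.115 (log Q = −0.940).
By the Nernst equation, E = +1.192 − (0.0592/2)·(−0.940) = +1.22 V.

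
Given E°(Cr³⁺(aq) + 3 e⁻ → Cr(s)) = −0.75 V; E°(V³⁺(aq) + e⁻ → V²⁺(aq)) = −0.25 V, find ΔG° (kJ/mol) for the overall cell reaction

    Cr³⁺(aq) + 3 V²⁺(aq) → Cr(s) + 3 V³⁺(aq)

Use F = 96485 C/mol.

+145 kJ/mol

In the reaction as written Cr³⁺(aq) is reduced, so the Cr³⁺/Cr couple is the cathode and V³⁺/V²⁺ is the anode.
E°cell = −0.75 − (−0.25) = −0.50 V; balancing electrons gives n = 3.
ΔG° = −nFE°cell = −(3)(96485)(−0.50) J/mol = +145 kJ/mol.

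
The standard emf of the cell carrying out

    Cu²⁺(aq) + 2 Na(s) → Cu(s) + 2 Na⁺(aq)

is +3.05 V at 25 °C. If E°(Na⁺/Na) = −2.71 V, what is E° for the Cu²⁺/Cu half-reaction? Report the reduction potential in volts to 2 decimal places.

+0.34 V

In the reaction as written the Cu²⁺/Cu couple is reduced (cathode) and Na⁺/Na is oxidized (anode), so E°cell = E°(Cu²⁺/Cu) − E°(Na⁺/Na).
E°(Cu²⁺/Cu) = E°cell + E°(anode) = +3.05 + (−2.71) = +0.34 V.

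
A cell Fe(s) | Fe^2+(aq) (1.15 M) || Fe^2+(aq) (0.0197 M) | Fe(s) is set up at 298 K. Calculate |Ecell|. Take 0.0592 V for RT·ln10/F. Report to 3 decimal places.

0.052 V

For a concentration cell E°cell = 0, since both electrodes use the same couple.
The compartment with the higher Fe^2+(aq) concentration (1.15 M) acts as the cathode; ions are reduced there and produced at the dilute (0.0197 M) anode.
With n = 2, Ecell = −(0.0592/2)·log([dilute]/[conc]) = −(0.0592/2)·log(0.0197/1.15) = +0.052 V.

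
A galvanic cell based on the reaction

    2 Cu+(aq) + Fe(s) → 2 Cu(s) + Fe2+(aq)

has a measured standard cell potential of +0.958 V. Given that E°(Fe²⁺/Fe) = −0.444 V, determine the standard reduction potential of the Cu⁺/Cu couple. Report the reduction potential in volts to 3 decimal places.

In the reaction as written the Cu⁺/Cu couple is reduced (cathode) and Fe²⁺/Fe is oxidized (anode), so E°cell = E°(Cu⁺/Cu) − E°(Fe²⁺/Fe).
E°(Cu⁺/Cu) = E°cell + E°(anode) = +0.958 + (−0.444) = +0.514 V.

+0.514 V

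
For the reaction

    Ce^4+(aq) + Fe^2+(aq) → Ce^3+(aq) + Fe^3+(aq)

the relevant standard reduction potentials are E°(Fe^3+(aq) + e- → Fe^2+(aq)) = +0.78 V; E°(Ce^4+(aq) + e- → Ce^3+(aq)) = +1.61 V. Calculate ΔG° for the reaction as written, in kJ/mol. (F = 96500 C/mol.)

−80.1 kJ/mol

In the reaction as written Ce^4+(aq) is reduced, so the Ce⁴⁺/Ce³⁺ couple is the cathode and Fe³⁺/Fe²⁺ is the anode.
E°cell = +1.61 − (+0.78) = +0.83 V; balancing electrons gives n = 1.
ΔG° = −nFE°cell = −(1)(96500)(+0.83) J/mol = −80.1 kJ/mol.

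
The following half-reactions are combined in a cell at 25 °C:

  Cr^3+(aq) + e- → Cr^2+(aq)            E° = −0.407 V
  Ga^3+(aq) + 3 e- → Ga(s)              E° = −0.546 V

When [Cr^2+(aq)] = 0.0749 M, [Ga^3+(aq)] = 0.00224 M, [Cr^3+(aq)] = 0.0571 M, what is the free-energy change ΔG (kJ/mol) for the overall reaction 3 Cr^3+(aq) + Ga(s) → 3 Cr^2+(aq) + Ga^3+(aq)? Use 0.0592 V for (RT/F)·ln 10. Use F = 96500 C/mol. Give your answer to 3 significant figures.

−53.4 kJ/mol

With Cr³⁺/Cr²⁺ reduced at the cathode, E°cell = −0.407 − (−0.546) = +0.139 V and n = 3.
The reaction quotient is ([Cr^2+(aq)]^3·[Ga^3+(aq)]) / [Cr^3+(aq)]^3 = 0.00506; by Nernst, E = +0.139 − (0.0592/3)(−2.296) = +0.1843 V.
ΔG = −nFE = −(3)(96500)(+0.1843) J/mol = −53.4 kJ/mol.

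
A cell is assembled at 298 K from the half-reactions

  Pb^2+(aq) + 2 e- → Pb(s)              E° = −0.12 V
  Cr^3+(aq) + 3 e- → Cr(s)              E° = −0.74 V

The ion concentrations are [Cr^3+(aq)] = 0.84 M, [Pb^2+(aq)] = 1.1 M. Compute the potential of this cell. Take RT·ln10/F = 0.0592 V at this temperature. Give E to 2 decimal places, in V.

Since E°(Pb²⁺/Pb) > E°(Cr³⁺/Cr), Pb²⁺/Pb serves as the cathode.
E°cell = E°cat − E°an = −0.12 − (−0.74) = +0.62 V; n = 6.
For the overall reaction 3 Pb^2+(aq) + 2 Cr(s) → 3 Pb(s) + 2 Cr^3+(aq), Q = [Cr^3+(aq)]^2 / [Pb^2+(aq)]^3 = 0.53, giving log Q = −0.276.
E = E° − (0.0592/n)·log Q = +0.62 − (0.0592/6)(−0.276) = +0.62 V.

+0.62 V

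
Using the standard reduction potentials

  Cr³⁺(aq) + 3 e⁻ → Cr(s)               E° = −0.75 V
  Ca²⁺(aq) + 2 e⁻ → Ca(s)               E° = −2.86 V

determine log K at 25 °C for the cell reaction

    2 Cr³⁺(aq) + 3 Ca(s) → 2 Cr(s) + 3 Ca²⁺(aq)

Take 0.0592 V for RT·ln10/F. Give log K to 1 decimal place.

The Cr³⁺/Cr couple is reduced (cathode); E°cell = −0.75 − (−2.86) = +2.11 V with n = 6.
At equilibrium E = 0, so log K = nE°cell / 0.0592 = (6)(+2.11) / 0.0592 = 213.9.

log K = 213.9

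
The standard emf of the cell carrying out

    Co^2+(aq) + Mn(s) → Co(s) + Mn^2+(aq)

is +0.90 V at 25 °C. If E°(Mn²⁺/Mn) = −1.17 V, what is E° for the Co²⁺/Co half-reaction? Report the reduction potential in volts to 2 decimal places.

−0.27 V

In the reaction as written the Co²⁺/Co couple is reduced (cathode) and Mn²⁺/Mn is oxidized (anode), so E°cell = E°(Co²⁺/Co) − E°(Mn²⁺/Mn).
E°(Co²⁺/Co) = E°cell + E°(anode) = +0.90 + (−1.17) = −0.27 V.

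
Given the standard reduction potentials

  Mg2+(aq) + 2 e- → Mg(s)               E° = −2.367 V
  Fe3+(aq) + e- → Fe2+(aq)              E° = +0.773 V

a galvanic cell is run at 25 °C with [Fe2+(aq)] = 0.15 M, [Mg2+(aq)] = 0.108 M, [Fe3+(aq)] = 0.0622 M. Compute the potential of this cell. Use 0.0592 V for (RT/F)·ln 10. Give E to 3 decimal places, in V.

The Fe³⁺/Fe²⁺ couple has the more positive E°, so it is the cathode; Mg²⁺/Mg is the anode.
The standard potential is +0.773 − (−2.367) = +3.140 V and the balanced reaction transfers n = 2 electrons.
Balancing gives 2 Fe3+(aq) + Mg(s) → 2 Fe2+(aq) + Mg2+(aq); hence Q = ([Fe2+(aq)]^2·[Mg2+(aq)]) / [Fe3+(aq)]^2 = 0.628 (log Q = −0.202).
By the Nernst equation, E = +3.140 − (0.0592/2)·(−0.202) = +3.146 V.

+3.146 V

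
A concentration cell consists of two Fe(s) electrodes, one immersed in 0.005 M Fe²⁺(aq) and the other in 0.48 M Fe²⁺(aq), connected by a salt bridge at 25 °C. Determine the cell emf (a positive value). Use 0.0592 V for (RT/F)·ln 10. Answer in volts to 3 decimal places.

0.059 V

For a concentration cell E°cell = 0, since both electrodes use the same couple.
The compartment with the higher Fe²⁺(aq) concentration (0.48 M) acts as the cathode; ions are reduced there and produced at the dilute (0.005 M) anode.
With n = 2, Ecell = −(0.0592/2)·log([dilute]/[conc]) = −(0.0592/2)·log(0.005/0.48) = +0.059 V.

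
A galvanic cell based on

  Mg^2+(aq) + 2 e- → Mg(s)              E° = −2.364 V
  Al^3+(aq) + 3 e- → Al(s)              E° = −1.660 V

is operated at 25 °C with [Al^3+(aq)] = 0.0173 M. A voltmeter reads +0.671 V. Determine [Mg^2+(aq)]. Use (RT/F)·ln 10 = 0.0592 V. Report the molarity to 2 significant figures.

0.87 M

Al³⁺/Al is the cathode (higher E°); E°cell = −1.660 − (−2.364) = +0.704 V with n = 6.
Rearranging E = E° − (0.0592/n)·log Q gives log Q = 6(+0.704 − (+0.671))/0.0592 = 3.345.
Balancing electrons gives 2 Al^3+(aq) + 3 Mg(s) → 2 Al(s) + 3 Mg^2+(aq); thus Q = [Mg^2+(aq)]^3 / [Al^3+(aq)]^2.
Substituting the known concentrations and solving, log [Mg^2+(aq)] = −0.060 and [Mg^2+(aq)] = 0.87 M.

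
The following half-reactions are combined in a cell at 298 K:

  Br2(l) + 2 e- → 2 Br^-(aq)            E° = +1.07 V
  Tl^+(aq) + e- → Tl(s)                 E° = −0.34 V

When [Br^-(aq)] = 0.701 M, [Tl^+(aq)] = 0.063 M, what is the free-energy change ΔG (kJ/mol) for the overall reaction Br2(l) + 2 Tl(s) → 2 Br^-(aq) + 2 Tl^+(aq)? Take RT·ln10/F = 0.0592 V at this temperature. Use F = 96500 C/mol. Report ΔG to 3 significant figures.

With Br₂/Br⁻ reduced at the cathode, E°cell = +1.07 − (−0.34) = +1.41 V and n = 2.
Q = [Br^-(aq)]^2·[Tl^+(aq)]^2 = 0.00195, so log Q = −2.710 and E = +1.41 − (0.0592/2)(−2.710) = +1.4902 V.
Finally ΔG = −nFE = −(2)(96500 C/mol)(+1.4902 V) = −288 kJ/mol.

−288 kJ/mol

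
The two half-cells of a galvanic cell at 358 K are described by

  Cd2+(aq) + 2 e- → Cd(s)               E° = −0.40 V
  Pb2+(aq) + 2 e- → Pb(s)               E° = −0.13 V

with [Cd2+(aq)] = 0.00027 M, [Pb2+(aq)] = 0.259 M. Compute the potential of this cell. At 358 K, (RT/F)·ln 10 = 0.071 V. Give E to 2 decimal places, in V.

+0.38 V

The Pb²⁺/Pb couple has the more positive E°, so it is the cathode; Cd²⁺/Cd is the anode.
The standard potential is −0.13 − (−0.40) = +0.27 V and the balanced reaction transfers n = 2 electrons.
For the overall reaction Pb2+(aq) + Cd(s) → Pb(s) + Cd2+(aq), Q = [Cd2+(aq)] / [Pb2+(aq)] = 0.00104, giving log Q = −2.982.
Applying E = E° − (RT ln10/nF)·log Q gives +0.27 − (0.071/2)(−2.982) = +0.38 V.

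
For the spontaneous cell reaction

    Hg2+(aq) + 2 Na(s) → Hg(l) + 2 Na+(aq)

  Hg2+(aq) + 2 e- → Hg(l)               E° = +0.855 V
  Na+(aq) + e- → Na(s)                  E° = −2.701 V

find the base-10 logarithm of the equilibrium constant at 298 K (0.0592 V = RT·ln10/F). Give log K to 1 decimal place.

The Hg²⁺/Hg couple is reduced (cathode); E°cell = +0.855 − (−2.701) = +3.556 V with n = 2.
At equilibrium E = 0, so log K = nE°cell / 0.0592 = (2)(+3.556) / 0.0592 = 120.1.

log K = 120.1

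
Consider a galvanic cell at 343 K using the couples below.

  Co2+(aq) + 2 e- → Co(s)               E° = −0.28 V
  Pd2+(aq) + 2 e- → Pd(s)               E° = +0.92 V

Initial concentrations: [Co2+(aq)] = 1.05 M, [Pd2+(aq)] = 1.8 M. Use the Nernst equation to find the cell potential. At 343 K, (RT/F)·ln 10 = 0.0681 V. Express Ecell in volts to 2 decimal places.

The Pd²⁺/Pd couple has the more positive E°, so it is the cathode; Co²⁺/Co is the anode.
E°cell = E°cat − E°an = +0.92 − (−0.28) = +1.20 V; n = 2.
The balanced reaction is Pd2+(aq) + Co(s) → Pd(s) + Co2+(aq), so Q = [Co2+(aq)] / [Pd2+(aq)] = 0.583 and log Q = −0.234.
By the Nernst equation, E = +1.20 − (0.0681/2)·(−0.234) = +1.21 V.

+1.21 V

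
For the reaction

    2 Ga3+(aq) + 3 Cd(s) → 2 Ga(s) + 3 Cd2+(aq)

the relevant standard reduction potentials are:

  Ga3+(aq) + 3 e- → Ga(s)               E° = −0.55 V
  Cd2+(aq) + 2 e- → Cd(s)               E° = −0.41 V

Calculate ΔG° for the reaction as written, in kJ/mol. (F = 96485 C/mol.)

In the reaction as written Ga3+(aq) is reduced, so the Ga³⁺/Ga couple is the cathode and Cd²⁺/Cd is the anode.
E°cell = −0.55 − (−0.41) = −0.14 V; balancing electrons gives n = 6.
ΔG° = −nFE°cell = −(6)(96485)(−0.14) J/mol = +81.0 kJ/mol.

+81.0 kJ/mol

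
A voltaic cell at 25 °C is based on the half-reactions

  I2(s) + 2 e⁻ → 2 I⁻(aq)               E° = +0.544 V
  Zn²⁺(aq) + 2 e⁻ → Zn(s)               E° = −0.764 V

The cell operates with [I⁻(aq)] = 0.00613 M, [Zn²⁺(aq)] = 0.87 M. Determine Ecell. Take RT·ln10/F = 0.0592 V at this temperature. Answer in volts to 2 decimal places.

+1.44 V

Since E°(I₂/I⁻) > E°(Zn²⁺/Zn), I₂/I⁻ serves as the cathode.
The standard potential is +0.544 − (−0.764) = +1.308 V and the balanced reaction transfers n = 2 electrons.
For the overall reaction I2(s) + Zn(s) → 2 I⁻(aq) + Zn²⁺(aq), Q = [I⁻(aq)]^2·[Zn²⁺(aq)] = 3.27×10^−5, giving log Q = −4.486.
Applying E = E° − (RT ln10/nF)·log Q gives +1.308 − (0.0592/2)(−4.486) = +1.44 V.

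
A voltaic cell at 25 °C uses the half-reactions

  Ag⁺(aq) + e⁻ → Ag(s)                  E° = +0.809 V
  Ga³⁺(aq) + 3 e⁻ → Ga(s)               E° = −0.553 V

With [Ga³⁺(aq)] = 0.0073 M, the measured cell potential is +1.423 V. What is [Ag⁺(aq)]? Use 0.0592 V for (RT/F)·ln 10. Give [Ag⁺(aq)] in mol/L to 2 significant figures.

Ag⁺/Ag is the cathode (higher E°); E°cell = +0.809 − (−0.553) = +1.362 V with n = 3.
Since E = E° − (0.0592/n)·log Q, log Q = n(E° − E)/0.0592 = −3.091.
Balancing electrons gives 3 Ag⁺(aq) + Ga(s) → 3 Ag(s) + Ga³⁺(aq); thus Q = [Ga³⁺(aq)] / [Ag⁺(aq)]^3.
Substituting the known concentrations and solving, log [Ag⁺(aq)] = 0.318 and [Ag⁺(aq)] = 2.1 M.

2.1 M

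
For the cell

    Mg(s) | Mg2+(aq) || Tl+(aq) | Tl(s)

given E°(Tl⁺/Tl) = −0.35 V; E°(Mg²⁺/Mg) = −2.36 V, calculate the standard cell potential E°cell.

+2.01 V

By convention the left-hand electrode in cell notation is the anode (oxidation) and the right-hand electrode is the cathode (reduction).
E°cell = E°(right) − E°(left) = −0.35 − (−2.36) = +2.01 V.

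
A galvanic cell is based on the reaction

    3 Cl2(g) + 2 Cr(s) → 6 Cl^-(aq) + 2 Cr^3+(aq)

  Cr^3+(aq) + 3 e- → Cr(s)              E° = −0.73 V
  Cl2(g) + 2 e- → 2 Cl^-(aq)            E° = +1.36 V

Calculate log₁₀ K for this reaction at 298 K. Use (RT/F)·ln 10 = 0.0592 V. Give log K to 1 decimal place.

log K = 211.8

The Cl₂/Cl⁻ couple is reduced (cathode); E°cell = +1.36 − (−0.73) = +2.09 V with n = 6.
At equilibrium E = 0, so log K = nE°cell / 0.0592 = (6)(+2.09) / 0.0592 = 211.8.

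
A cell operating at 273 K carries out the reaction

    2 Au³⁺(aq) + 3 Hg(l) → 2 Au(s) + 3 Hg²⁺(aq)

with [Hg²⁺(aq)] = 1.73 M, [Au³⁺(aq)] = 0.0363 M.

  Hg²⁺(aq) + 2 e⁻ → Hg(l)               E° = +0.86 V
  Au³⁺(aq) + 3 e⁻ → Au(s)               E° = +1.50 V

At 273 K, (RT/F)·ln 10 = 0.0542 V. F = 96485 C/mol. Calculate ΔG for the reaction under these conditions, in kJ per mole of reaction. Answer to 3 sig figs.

−352 kJ/mol

With Au³⁺/Au reduced at the cathode, E°cell = +1.50 − (+0.86) = +0.64 V and n = 6.
Here Q = [Hg²⁺(aq)]^3 / [Au³⁺(aq)]^2 = 3.93×10^3 (log Q = 3.594), giving E = +0.64 − (0.0542/6)·(3.594) = +0.6075 V.
Then ΔG = −nFE = −6 × 96485 × +0.6075 J/mol = −352 kJ/mol.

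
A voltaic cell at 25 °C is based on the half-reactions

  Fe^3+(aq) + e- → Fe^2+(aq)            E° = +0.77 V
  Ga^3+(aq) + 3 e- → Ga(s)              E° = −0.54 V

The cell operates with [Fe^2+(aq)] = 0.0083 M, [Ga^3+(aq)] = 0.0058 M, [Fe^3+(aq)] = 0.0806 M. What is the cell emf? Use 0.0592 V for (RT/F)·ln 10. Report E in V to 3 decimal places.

The Fe³⁺/Fe²⁺ couple has the more positive E°, so it is the cathode; Ga³⁺/Ga is the anode.
The standard potential is +0.77 − (−0.54) = +1.31 V and the balanced reaction transfers n = 3 electrons.
Balancing gives 3 Fe^3+(aq) + Ga(s) → 3 Fe^2+(aq) + Ga^3+(aq); hence Q = ([Fe^2+(aq)]^3·[Ga^3+(aq)]) / [Fe^3+(aq)]^3 = 6.33×10^−6 (log Q = −5.198).
E = E° − (0.0592/n)·log Q = +1.31 − (0.0592/3)(−5.198) = +1.413 V.

+1.413 V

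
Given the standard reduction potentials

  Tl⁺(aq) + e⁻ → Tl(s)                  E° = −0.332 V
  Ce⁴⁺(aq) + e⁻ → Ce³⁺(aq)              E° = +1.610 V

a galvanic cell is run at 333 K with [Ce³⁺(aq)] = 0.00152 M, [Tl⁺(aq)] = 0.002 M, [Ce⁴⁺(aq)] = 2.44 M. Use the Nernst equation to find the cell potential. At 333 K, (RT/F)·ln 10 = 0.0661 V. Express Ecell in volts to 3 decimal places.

The Ce⁴⁺/Ce³⁺ couple has the more positive E°, so it is the cathode; Tl⁺/Tl is the anode.
The standard potential is +1.610 − (−0.332) = +1.942 V and the balanced reaction transfers n = 1 electron.
For the overall reaction Ce⁴⁺(aq) + Tl(s) → Ce³⁺(aq) + Tl⁺(aq), Q = ([Ce³⁺(aq)]·[Tl⁺(aq)]) / [Ce⁴⁺(aq)] = 1.25×10^−6, giving log Q = −5.905.
By the Nernst equation, E = +1.942 − (0.0661/1)·(−5.905) = +2.332 V.

+2.332 V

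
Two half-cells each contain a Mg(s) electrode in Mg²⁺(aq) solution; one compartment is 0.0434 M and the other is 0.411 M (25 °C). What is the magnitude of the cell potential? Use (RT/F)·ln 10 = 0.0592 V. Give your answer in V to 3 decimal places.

For a concentration cell E°cell = 0, since both electrodes use the same couple.
The compartment with the higher Mg²⁺(aq) concentration (0.411 M) acts as the cathode; ions are reduced there and produced at the dilute (0.0434 M) anode.
With n = 2, Ecell = −(0.0592/2)·log([dilute]/[conc]) = −(0.0592/2)·log(0.0434/0.411) = +0.029 V.

0.029 V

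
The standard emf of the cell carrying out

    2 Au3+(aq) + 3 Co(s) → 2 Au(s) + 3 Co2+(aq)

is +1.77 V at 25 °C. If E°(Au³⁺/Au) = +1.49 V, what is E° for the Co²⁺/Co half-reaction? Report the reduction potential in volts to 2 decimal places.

−0.28 V

In the reaction as written the Au³⁺/Au couple is reduced (cathode) and Co²⁺/Co is oxidized (anode), so E°cell = E°(Au³⁺/Au) − E°(Co²⁺/Co).
E°(Co²⁺/Co) = E°(cathode) − E°cell = +1.49 − (+1.77) = −0.28 V.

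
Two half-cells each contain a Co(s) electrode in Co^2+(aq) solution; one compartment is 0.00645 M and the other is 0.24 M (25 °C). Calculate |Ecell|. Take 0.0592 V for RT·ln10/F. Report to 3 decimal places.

0.046 V

For a concentration cell E°cell = 0, since both electrodes use the same couple.
The compartment with the higher Co^2+(aq) concentration (0.24 M) acts as the cathode; ions are reduced there and produced at the dilute (0.00645 M) anode.
With n = 2, Ecell = −(0.0592/2)·log([dilute]/[conc]) = −(0.0592/2)·log(0.00645/0.24) = +0.046 V.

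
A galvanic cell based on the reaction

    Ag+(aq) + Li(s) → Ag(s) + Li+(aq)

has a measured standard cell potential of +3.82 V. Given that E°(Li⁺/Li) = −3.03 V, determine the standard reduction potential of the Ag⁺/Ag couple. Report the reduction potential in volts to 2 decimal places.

+0.79 V

In the reaction as written the Ag⁺/Ag couple is reduced (cathode) and Li⁺/Li is oxidized (anode), so E°cell = E°(Ag⁺/Ag) − E°(Li⁺/Li).
E°(Ag⁺/Ag) = E°cell + E°(anode) = +3.82 + (−3.03) = +0.79 V.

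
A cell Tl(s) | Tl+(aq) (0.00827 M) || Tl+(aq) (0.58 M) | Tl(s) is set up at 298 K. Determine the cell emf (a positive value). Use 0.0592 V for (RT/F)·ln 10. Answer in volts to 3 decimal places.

For a concentration cell E°cell = 0, since both electrodes use the same couple.
The compartment with the higher Tl+(aq) concentration (0.58 M) acts as the cathode; ions are reduced there and produced at the dilute (0.00827 M) anode.
With n = 1, Ecell = −(0.0592/1)·log([dilute]/[conc]) = −(0.0592/1)·log(0.00827/0.58) = +0.109 V.

0.109 V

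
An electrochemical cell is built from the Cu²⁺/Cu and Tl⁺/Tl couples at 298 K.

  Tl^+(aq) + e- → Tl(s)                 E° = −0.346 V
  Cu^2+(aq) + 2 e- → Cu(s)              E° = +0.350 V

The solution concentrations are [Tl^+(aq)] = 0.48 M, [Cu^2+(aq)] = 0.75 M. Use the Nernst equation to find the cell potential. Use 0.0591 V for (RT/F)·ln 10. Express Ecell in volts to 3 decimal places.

The Cu²⁺/Cu couple has the more positive E°, so it is the cathode; Tl⁺/Tl is the anode.
E°cell = +0.350 − (−0.346) = +0.696 V, with n = 2 electrons transferred.
For the overall reaction Cu^2+(aq) + 2 Tl(s) → Cu(s) + 2 Tl^+(aq), Q = [Tl^+(aq)]^2 / [Cu^2+(aq)] = 0.307, giving log Q = −0.513.
By the Nernst equation, E = +0.696 − (0.0591/2)·(−0.513) = +0.711 V.

+0.711 V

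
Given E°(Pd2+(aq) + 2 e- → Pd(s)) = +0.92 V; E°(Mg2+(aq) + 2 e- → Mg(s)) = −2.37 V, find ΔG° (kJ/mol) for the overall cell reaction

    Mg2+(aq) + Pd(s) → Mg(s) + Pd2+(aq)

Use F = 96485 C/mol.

+635 kJ/mol

In the reaction as written Mg2+(aq) is reduced, so the Mg²⁺/Mg couple is the cathode and Pd²⁺/Pd is the anode.
E°cell = −2.37 − (+0.92) = −3.29 V; balancing electrons gives n = 2.
ΔG° = −nFE°cell = −(2)(96485)(−3.29) J/mol = +635 kJ/mol.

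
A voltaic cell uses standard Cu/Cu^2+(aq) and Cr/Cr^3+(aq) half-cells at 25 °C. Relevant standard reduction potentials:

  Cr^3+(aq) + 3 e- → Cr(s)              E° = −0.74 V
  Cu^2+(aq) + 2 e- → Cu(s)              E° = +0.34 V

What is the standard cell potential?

+1.08 V

Of the two couples in this cell, the one with the more positive reduction potential is reduced at the cathode: here that is Cu²⁺/Cu (+0.34 V); Cr³⁺/Cr (−0.74 V) is the anode.
E°cell = E°(cathode) − E°(anode) = +0.34 − (−0.74) = +1.08 V.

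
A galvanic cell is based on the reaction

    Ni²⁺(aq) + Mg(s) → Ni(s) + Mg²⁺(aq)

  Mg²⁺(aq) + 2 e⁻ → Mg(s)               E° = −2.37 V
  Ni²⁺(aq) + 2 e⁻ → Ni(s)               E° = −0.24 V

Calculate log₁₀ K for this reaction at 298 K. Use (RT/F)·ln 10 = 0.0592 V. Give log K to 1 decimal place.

The Ni²⁺/Ni couple is reduced (cathode); E°cell = −0.24 − (−2.37) = +2.13 V with n = 2.
At equilibrium E = 0, so log K = nE°cell / 0.0592 = (2)(+2.13) / 0.0592 = 72.0.

log K = 72.0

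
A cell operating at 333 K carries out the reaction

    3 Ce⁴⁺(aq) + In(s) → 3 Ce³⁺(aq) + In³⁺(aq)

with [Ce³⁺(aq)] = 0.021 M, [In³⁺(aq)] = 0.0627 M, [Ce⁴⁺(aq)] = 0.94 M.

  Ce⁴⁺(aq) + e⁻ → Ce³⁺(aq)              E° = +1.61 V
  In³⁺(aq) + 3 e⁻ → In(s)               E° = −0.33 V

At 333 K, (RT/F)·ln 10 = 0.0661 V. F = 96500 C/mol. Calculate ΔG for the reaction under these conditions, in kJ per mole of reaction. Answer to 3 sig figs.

The standard cell potential is +1.61 − (−0.33) = +1.94 V, with n = 3 electrons in the balanced equation.
Here Q = ([Ce³⁺(aq)]^3·[In³⁺(aq)]) / [Ce⁴⁺(aq)]^3 = 6.99×10^−7 (log Q = −6.155), giving E = +1.94 − (0.0661/3)·(−6.155) = +2.0756 V.
Finally ΔG = −nFE = −(3)(96500 C/mol)(+2.0756 V) = −601 kJ/mol.

−601 kJ/mol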